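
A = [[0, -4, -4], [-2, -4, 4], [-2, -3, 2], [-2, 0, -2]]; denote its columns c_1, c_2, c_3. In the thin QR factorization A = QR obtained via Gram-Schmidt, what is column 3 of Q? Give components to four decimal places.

c_1 = (0, -2, -2, -2); ‖c_1‖ = 3.4641, so q_1 = (0.0000, -0.5774, -0.5774, -0.5774).
q_1·c_2 = 0.0000·(-4) + (-0.5774)·(-4) + (-0.5774)·(-3) + (-0.5774)·0 = 4.0415.
u_2 = c_2 − 4.0415·q_1 = (-4.0000, -1.6667, -0.6667, 2.3333).
‖u_2‖ = 4.9666, so q_2 = (-0.8054, -0.3356, -0.1342, 0.4698).
q_1·c_3 = 0.0000·(-4) + (-0.5774)·4 + (-0.5774)·2 + (-0.5774)·(-2) = -2.3094; q_2·c_3 = (-0.8054)·(-4) + (-0.3356)·4 + (-0.1342)·2 + 0.4698·(-2) = 0.6712.
u_3 = c_3 + 2.3094·q_1 − 0.6712·q_2 = (-3.4595, 2.8919, 0.7568, -3.6486).
‖u_3‖ = 5.8495, so q_3 = (-0.5914, 0.4944, 0.1294, -0.6238).

q_3 = (-0.5914, 0.4944, 0.1294, -0.6238)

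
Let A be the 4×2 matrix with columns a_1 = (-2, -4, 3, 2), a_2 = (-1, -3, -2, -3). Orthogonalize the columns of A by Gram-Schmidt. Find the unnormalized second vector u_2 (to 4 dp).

a_1 = (-2, -4, 3, 2); ‖a_1‖ = 5.7446, so e_1 = (-0.3482, -0.6963, 0.5222, 0.3482).
e_1·a_2 = (-0.3482)·(-1) + (-0.6963)·(-3) + 0.5222·(-2) + 0.3482·(-3) = 0.3482.
u_2 = a_2 − 0.3482·e_1 = (-0.8788, -2.7576, -2.1818, -3.1212).

u_2 = (-0.8788, -2.7576, -2.1818, -3.1212)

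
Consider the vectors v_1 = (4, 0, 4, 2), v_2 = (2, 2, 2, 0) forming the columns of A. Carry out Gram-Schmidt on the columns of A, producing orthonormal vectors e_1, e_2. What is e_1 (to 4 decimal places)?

e_1 = (0.6667, 0.0000, 0.6667, 0.3333)

v_1 = (4, 0, 4, 2); ‖v_1‖ = 6.0000, so e_1 = (0.6667, 0.0000, 0.6667, 0.3333).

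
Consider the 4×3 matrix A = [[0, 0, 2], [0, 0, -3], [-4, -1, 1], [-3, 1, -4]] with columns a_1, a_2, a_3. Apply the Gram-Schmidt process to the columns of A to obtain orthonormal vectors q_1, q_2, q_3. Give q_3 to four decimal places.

a_1 = (0, 0, -4, -3); ‖a_1‖ = 5.0000, so q_1 = (0.0000, 0.0000, -0.8000, -0.6000).
q_1·a_2 = 0.0000·0 + 0.0000·0 + (-0.8000)·(-1) + (-0.6000)·1 = 0.2000.
u_2 = a_2 − 0.2000·q_1 = (0.0000, 0.0000, -0.8400, 1.1200).
‖u_2‖ = 1.4000, so q_2 = (0.0000, 0.0000, -0.6000, 0.8000).
q_1·a_3 = 0.0000·2 + 0.0000·(-3) + (-0.8000)·1 + (-0.6000)·(-4) = 1.6000; q_2·a_3 = 0.0000·2 + 0.0000·(-3) + (-0.6000)·1 + 0.8000·(-4) = -3.8000.
u_3 = a_3 − 1.6000·q_1 + 3.8000·q_2 = (2.0000, -3.0000, 0.0000, 0.0000).
‖u_3‖ = 3.6056, so q_3 = (0.5547, -0.8321, 0.0000, 0.0000).

q_3 = (0.5547, -0.8321, 0.0000, 0.0000)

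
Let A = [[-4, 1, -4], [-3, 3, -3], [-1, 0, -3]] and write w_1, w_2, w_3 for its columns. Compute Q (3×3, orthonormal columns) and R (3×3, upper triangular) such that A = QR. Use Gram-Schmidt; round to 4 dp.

Q = [[-0.7845, -0.5345, 0.3145], [-0.5883, 0.8018, -0.1048], [-0.1961, -0.2673, -0.9435]], R = [[5.0990, -2.5495, 5.4913], [0.0000, 1.8708, 0.5345], [0.0000, 0.0000, 1.8869]]

w_1 = (-4, -3, -1); ‖w_1‖ = 5.0990, so e_1 = (-0.7845, -0.5883, -0.1961).
e_1·w_2 = (-0.7845)·1 + (-0.5883)·3 + (-0.1961)·0 = -2.5495.
u_2 = w_2 + 2.5495·e_1 = (-1.0000, 1.5000, -0.5000).
‖u_2‖ = 1.8708, so e_2 = (-0.5345, 0.8018, -0.2673).
e_1·w_3 = (-0.7845)·(-4) + (-0.5883)·(-3) + (-0.1961)·(-3) = 5.4913; e_2·w_3 = (-0.5345)·(-4) + 0.8018·(-3) + (-0.2673)·(-3) = 0.5345.
u_3 = w_3 − 5.4913·e_1 − 0.5345·e_2 = (0.5934, -0.1978, -1.7802).
‖u_3‖ = 1.8869, so e_3 = (0.3145, -0.1048, -0.9435).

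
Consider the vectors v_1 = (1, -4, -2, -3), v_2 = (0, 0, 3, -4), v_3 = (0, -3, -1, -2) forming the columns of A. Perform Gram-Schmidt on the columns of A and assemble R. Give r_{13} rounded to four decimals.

v_1 = (1, -4, -2, -3); ‖v_1‖ = 5.4772, so q_1 = (0.1826, -0.7303, -0.3651, -0.5477).
r_{13} = q_1·v_3 = 3.6515.

r_{13} = 3.6515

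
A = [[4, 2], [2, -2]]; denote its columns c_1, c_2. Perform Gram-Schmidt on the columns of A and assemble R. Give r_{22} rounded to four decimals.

r_{22} = 2.6833

q_1 = c_1/‖c_1‖ = (4, 2)/4.4721 = (0.8944, 0.4472).
r_{12} = q_1·c_2 = 0.8944.
u_2 = c_2 − 0.8944·q_1 = (1.2000, -2.4000).
r_{22} = ‖u_2‖ = 2.6833.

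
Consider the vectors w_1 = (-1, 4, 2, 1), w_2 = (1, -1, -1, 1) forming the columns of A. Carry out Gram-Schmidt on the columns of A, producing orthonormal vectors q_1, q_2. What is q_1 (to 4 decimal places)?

w_1 = (-1, 4, 2, 1); ‖w_1‖ = 4.6904, so q_1 = (-0.2132, 0.8528, 0.4264, 0.2132).

q_1 = (-0.2132, 0.8528, 0.4264, 0.2132)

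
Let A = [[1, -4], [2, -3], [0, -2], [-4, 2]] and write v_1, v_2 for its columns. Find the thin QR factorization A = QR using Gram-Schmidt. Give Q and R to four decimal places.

v_1 = (1, 2, 0, -4); ‖v_1‖ = 4.5826, so e_1 = (0.2182, 0.4364, 0.0000, -0.8729).
e_1·v_2 = 0.2182·(-4) + 0.4364·(-3) + 0.0000·(-2) + (-0.8729)·2 = -3.9279.
u_2 = v_2 + 3.9279·e_1 = (-3.1429, -1.2857, -2.0000, -1.4286).
‖u_2‖ = 4.1918, so e_2 = (-0.7498, -0.3067, -0.4771, -0.3408).

Q = [[0.2182, -0.7498], [0.4364, -0.3067], [0.0000, -0.4771], [-0.8729, -0.3408]], R = [[4.5826, -3.9279], [0.0000, 4.1918]]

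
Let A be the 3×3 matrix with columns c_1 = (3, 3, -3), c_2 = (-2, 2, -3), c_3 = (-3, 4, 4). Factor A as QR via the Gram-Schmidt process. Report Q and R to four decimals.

Q = [[0.5774, -0.8018, -0.1543], [0.5774, 0.2673, 0.7715], [-0.5774, -0.5345, 0.6172]], R = [[5.1962, 1.7321, -1.7321], [0.0000, 3.7417, 1.3363], [0.0000, 0.0000, 6.0178]]

c_1 = (3, 3, -3); ‖c_1‖ = 5.1962, so e_1 = (0.5774, 0.5774, -0.5774).
e_1·c_2 = 0.5774·(-2) + 0.5774·2 + (-0.5774)·(-3) = 1.7321.
u_2 = c_2 − 1.7321·e_1 = (-3.0000, 1.0000, -2.0000).
‖u_2‖ = 3.7417, so e_2 = (-0.8018, 0.2673, -0.5345).
e_1·c_3 = 0.5774·(-3) + 0.5774·4 + (-0.5774)·4 = -1.7321; e_2·c_3 = (-0.8018)·(-3) + 0.2673·4 + (-0.5345)·4 = 1.3363.
u_3 = c_3 + 1.7321·e_1 − 1.3363·e_2 = (-0.9286, 4.6429, 3.7143).
‖u_3‖ = 6.0178, so e_3 = (-0.1543, 0.7715, 0.6172).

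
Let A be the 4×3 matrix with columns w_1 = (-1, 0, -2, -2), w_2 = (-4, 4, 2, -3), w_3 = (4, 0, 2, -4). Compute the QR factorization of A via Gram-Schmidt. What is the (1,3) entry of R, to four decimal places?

r_{13} = 0.0000

e_1 = w_1/‖w_1‖ = (-1, 0, -2, -2)/3.0000 = (-0.3333, 0.0000, -0.6667, -0.6667).
r_{13} = e_1·w_3 = 0.0000.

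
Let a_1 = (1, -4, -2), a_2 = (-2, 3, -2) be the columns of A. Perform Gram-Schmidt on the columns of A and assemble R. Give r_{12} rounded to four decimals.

r_{12} = -2.1822

q_1 = a_1/‖a_1‖ = (1, -4, -2)/4.5826 = (0.2182, -0.8729, -0.4364).
r_{12} = q_1·a_2 = -2.1822.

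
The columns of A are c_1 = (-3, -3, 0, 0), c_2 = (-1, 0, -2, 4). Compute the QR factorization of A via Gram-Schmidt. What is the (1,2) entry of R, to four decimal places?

q_1 = c_1/‖c_1‖ = (-3, -3, 0, 0)/4.2426 = (-0.7071, -0.7071, 0.0000, 0.0000).
r_{12} = q_1·c_2 = 0.7071.

r_{12} = 0.7071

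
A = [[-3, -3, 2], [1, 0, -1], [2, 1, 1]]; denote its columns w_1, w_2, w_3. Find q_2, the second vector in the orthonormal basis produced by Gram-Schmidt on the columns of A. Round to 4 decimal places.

q_1 = w_1/‖w_1‖ = (-3, 1, 2)/3.7417 = (-0.8018, 0.2673, 0.5345).
r_{12} = q_1·w_2 = 2.9399.
u_2 = w_2 − 2.9399·q_1 = (-0.6429, -0.7857, -0.5714).
‖u_2‖ = 1.1650, so q_2 = (-0.5518, -0.6745, -0.4905).

q_2 = (-0.5518, -0.6745, -0.4905)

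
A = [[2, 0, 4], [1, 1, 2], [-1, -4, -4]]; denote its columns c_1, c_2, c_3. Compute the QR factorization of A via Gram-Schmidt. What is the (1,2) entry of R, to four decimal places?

c_1 = (2, 1, -1); ‖c_1‖ = 2.4495, so e_1 = (0.8165, 0.4082, -0.4082).
r_{12} = e_1·c_2 = 2.0412.

r_{12} = 2.0412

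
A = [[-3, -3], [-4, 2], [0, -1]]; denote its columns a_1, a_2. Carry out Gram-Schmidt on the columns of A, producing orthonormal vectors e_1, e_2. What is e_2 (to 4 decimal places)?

a_1 = (-3, -4, 0); ‖a_1‖ = 5.0000, so e_1 = (-0.6000, -0.8000, 0.0000).
e_1·a_2 = (-0.6000)·(-3) + (-0.8000)·2 + 0.0000·(-1) = 0.2000.
u_2 = a_2 − 0.2000·e_1 = (-2.8800, 2.1600, -1.0000).
‖u_2‖ = 3.7363, so e_2 = (-0.7708, 0.5781, -0.2676).

e_2 = (-0.7708, 0.5781, -0.2676)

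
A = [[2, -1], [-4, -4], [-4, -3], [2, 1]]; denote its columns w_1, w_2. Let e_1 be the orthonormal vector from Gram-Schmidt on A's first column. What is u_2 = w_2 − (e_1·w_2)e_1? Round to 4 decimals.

u_2 = (-2.4000, -1.2000, -0.2000, -0.4000)

w_1 = (2, -4, -4, 2); ‖w_1‖ = 6.3246, so e_1 = (0.3162, -0.6325, -0.6325, 0.3162).
e_1·w_2 = 0.3162·(-1) + (-0.6325)·(-4) + (-0.6325)·(-3) + 0.3162·1 = 4.4272.
u_2 = w_2 − 4.4272·e_1 = (-2.4000, -1.2000, -0.2000, -0.4000).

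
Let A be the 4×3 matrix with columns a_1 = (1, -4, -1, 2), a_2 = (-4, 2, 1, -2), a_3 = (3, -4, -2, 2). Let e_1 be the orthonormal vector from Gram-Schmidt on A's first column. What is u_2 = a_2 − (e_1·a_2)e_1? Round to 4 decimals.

a_1 = (1, -4, -1, 2); ‖a_1‖ = 4.6904, so e_1 = (0.2132, -0.8528, -0.2132, 0.4264).
e_1·a_2 = 0.2132·(-4) + (-0.8528)·2 + (-0.2132)·1 + 0.4264·(-2) = -3.6244.
u_2 = a_2 + 3.6244·e_1 = (-3.2273, -1.0909, 0.2273, -0.4545).

u_2 = (-3.2273, -1.0909, 0.2273, -0.4545)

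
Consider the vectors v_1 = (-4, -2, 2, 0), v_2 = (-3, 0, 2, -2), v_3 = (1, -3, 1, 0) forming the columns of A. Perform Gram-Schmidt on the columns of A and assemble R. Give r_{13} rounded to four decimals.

v_1 = (-4, -2, 2, 0); ‖v_1‖ = 4.8990, so q_1 = (-0.8165, -0.4082, 0.4082, 0.0000).
r_{13} = q_1·v_3 = 0.8165.

r_{13} = 0.8165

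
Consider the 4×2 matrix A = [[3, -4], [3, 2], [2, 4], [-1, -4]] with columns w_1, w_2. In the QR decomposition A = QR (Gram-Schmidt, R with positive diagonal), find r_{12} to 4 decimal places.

w_1 = (3, 3, 2, -1); ‖w_1‖ = 4.7958, so e_1 = (0.6255, 0.6255, 0.4170, -0.2085).
r_{12} = e_1·w_2 = 1.2511.

r_{12} = 1.2511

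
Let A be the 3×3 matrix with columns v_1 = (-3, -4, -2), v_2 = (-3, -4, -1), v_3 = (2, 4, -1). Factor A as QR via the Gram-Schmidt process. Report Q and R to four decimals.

Q = [[-0.5571, -0.2228, -0.8000], [-0.7428, -0.2971, 0.6000], [-0.3714, 0.9285, 0.0000]], R = [[5.3852, 5.0138, -3.7139], [0.0000, 0.9285, -2.5626], [0.0000, 0.0000, 0.8000]]

q_1 = v_1/‖v_1‖ = (-3, -4, -2)/5.3852 = (-0.5571, -0.7428, -0.3714).
r_{12} = q_1·v_2 = 5.0138.
u_2 = v_2 − 5.0138·q_1 = (-0.2069, -0.2759, 0.8621).
‖u_2‖ = 0.9285, so q_2 = (-0.2228, -0.2971, 0.9285).
r_{13} = q_1·v_3 = -3.7139; r_{23} = q_2·v_3 = -2.5626.
u_3 = v_3 + 3.7139·q_1 + 2.5626·q_2 = (-0.6400, 0.4800, 0.0000).
‖u_3‖ = 0.8000, so q_3 = (-0.8000, 0.6000, 0.0000).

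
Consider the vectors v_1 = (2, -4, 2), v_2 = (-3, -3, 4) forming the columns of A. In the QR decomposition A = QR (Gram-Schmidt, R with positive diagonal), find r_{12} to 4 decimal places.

v_1 = (2, -4, 2); ‖v_1‖ = 4.8990, so q_1 = (0.4082, -0.8165, 0.4082).
r_{12} = q_1·v_2 = 2.8577.

r_{12} = 2.8577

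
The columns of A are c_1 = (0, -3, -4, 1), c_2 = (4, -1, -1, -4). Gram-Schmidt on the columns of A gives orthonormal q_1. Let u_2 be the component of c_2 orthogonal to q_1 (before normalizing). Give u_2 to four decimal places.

u_2 = (4.0000, -0.6538, -0.5385, -4.1154)

q_1 = c_1/‖c_1‖ = (0, -3, -4, 1)/5.0990 = (0.0000, -0.5883, -0.7845, 0.1961).
r_{12} = q_1·c_2 = 0.5883.
u_2 = c_2 − 0.5883·q_1 = (4.0000, -0.6538, -0.5385, -4.1154).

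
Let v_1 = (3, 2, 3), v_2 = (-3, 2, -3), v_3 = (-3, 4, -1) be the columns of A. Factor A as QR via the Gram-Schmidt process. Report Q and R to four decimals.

Q = [[0.6396, -0.3015, -0.7071], [0.4264, 0.9045, 0.0000], [0.6396, -0.3015, 0.7071]], R = [[4.6904, -2.9848, -0.8528], [0.0000, 3.6181, 4.8242], [0.0000, 0.0000, 1.4142]]

v_1 = (3, 2, 3); ‖v_1‖ = 4.6904, so q_1 = (0.6396, 0.4264, 0.6396).
q_1·v_2 = 0.6396·(-3) + 0.4264·2 + 0.6396·(-3) = -2.9848.
u_2 = v_2 + 2.9848·q_1 = (-1.0909, 3.2727, -1.0909).
‖u_2‖ = 3.6181, so q_2 = (-0.3015, 0.9045, -0.3015).
q_1·v_3 = 0.6396·(-3) + 0.4264·4 + 0.6396·(-1) = -0.8528; q_2·v_3 = (-0.3015)·(-3) + 0.9045·4 + (-0.3015)·(-1) = 4.8242.
u_3 = v_3 + 0.8528·q_1 − 4.8242·q_2 = (-1.0000, 0.0000, 1.0000).
‖u_3‖ = 1.4142, so q_3 = (-0.7071, 0.0000, 0.7071).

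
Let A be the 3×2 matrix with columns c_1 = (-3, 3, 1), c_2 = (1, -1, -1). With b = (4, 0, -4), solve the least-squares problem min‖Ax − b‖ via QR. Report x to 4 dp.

c_1 = (-3, 3, 1); ‖c_1‖ = 4.3589, so q_1 = (-0.6882, 0.6882, 0.2294).
q_1·c_2 = (-0.6882)·1 + 0.6882·(-1) + 0.2294·(-1) = -1.6059.
u_2 = c_2 + 1.6059·q_1 = (-0.1053, 0.1053, -0.6316).
‖u_2‖ = 0.6489, so q_2 = (-0.1622, 0.1622, -0.9733).
Qᵀb = (-3.6707, 3.2444).
Back-substitute: x_2 = 3.2444/0.6489 = 5.0000.
x_1 = (-3.6707 + 1.6059·5.0000)/4.3589 = 1.0000.

x = (1.0000, 5.0000)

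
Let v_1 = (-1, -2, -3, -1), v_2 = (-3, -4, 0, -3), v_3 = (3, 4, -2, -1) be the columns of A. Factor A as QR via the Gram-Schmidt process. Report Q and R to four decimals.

Q = [[-0.2582, -0.4517, 0.2580], [-0.5164, -0.4663, 0.4453], [-0.7746, 0.6120, -0.0990], [-0.2582, -0.4517, -0.8517]], R = [[3.8730, 3.6148, -1.0328], [0.0000, 4.5753, -3.9925], [0.0000, 0.0000, 3.6047]]

q_1 = v_1/‖v_1‖ = (-1, -2, -3, -1)/3.8730 = (-0.2582, -0.5164, -0.7746, -0.2582).
r_{12} = q_1·v_2 = 3.6148.
u_2 = v_2 − 3.6148·q_1 = (-2.0667, -2.1333, 2.8000, -2.0667).
‖u_2‖ = 4.5753, so q_2 = (-0.4517, -0.4663, 0.6120, -0.4517).
r_{13} = q_1·v_3 = -1.0328; r_{23} = q_2·v_3 = -3.9925.
u_3 = v_3 + 1.0328·q_1 + 3.9925·q_2 = (0.9299, 1.6051, -0.3567, -3.0701).
‖u_3‖ = 3.6047, so q_3 = (0.2580, 0.4453, -0.0990, -0.8517).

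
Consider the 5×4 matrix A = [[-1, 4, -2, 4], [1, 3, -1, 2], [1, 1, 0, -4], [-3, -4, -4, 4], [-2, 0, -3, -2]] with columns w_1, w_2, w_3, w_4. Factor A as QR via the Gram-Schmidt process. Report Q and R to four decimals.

Q = [[-0.2500, 0.8269, 0.2358, 0.2101], [0.2500, 0.3917, -0.7073, 0.3305], [0.2500, 0.0435, -0.5077, -0.5107], [-0.7500, -0.3046, -0.4216, 0.3302], [-0.5000, 0.2611, -0.0929, -0.6905]], R = [[4.0000, 3.0000, 4.7500, -3.5000], [0.0000, 5.7446, -1.6102, 2.1760], [0.0000, 0.0000, 2.2011, 0.0585], [0.0000, 0.0000, 0.0000, 6.2459]]

w_1 = (-1, 1, 1, -3, -2); ‖w_1‖ = 4.0000, so q_1 = (-0.2500, 0.2500, 0.2500, -0.7500, -0.5000).
q_1·w_2 = (-0.2500)·4 + 0.2500·3 + 0.2500·1 + (-0.7500)·(-4) + (-0.5000)·0 = 3.0000.
u_2 = w_2 − 3.0000·q_1 = (4.7500, 2.2500, 0.2500, -1.7500, 1.5000).
‖u_2‖ = 5.7446, so q_2 = (0.8269, 0.3917, 0.0435, -0.3046, 0.2611).
q_1·w_3 = (-0.2500)·(-2) + 0.2500·(-1) + 0.2500·0 + (-0.7500)·(-4) + (-0.5000)·(-3) = 4.7500; q_2·w_3 = 0.8269·(-2) + 0.3917·(-1) + 0.0435·0 + (-0.3046)·(-4) + 0.2611·(-3) = -1.6102.
u_3 = w_3 − 4.7500·q_1 + 1.6102·q_2 = (0.5189, -1.5568, -1.1174, -0.9280, -0.2045).
‖u_3‖ = 2.2011, so q_3 = (0.2358, -0.7073, -0.5077, -0.4216, -0.0929).
q_1·w_4 = (-0.2500)·4 + 0.2500·2 + 0.2500·(-4) + (-0.7500)·4 + (-0.5000)·(-2) = -3.5000; q_2·w_4 = 0.8269·4 + 0.3917·2 + 0.0435·(-4) + (-0.3046)·4 + 0.2611·(-2) = 2.1760; q_3·w_4 = 0.2358·4 + (-0.7073)·2 + (-0.5077)·(-4) + (-0.4216)·4 + (-0.0929)·(-2) = 0.0585.
u_4 = w_4 + 3.5000·q_1 − 2.1760·q_2 − 0.0585·q_3 = (1.3120, 2.0641, -3.1900, 2.0625, -4.3127).
‖u_4‖ = 6.2459, so q_4 = (0.2101, 0.3305, -0.5107, 0.3302, -0.6905).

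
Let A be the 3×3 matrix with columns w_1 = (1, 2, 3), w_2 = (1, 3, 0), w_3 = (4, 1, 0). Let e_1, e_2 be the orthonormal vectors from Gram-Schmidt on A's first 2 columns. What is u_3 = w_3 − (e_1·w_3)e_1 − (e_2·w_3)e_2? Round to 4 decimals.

w_1 = (1, 2, 3); ‖w_1‖ = 3.7417, so e_1 = (0.2673, 0.5345, 0.8018).
e_1·w_2 = 0.2673·1 + 0.5345·3 + 0.8018·0 = 1.8708.
u_2 = w_2 − 1.8708·e_1 = (0.5000, 2.0000, -1.5000).
‖u_2‖ = 2.5495, so e_2 = (0.1961, 0.7845, -0.5883).
e_1·w_3 = 0.2673·4 + 0.5345·1 + 0.8018·0 = 1.6036; e_2·w_3 = 0.1961·4 + 0.7845·1 + (-0.5883)·0 = 1.5689.
u_3 = w_3 − 1.6036·e_1 − 1.5689·e_2 = (3.2637, -1.0879, -0.3626).

u_3 = (3.2637, -1.0879, -0.3626)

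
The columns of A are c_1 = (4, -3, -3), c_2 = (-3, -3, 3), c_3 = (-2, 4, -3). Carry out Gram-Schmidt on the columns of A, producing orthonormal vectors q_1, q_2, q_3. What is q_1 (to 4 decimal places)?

q_1 = c_1/‖c_1‖ = (4, -3, -3)/5.8310 = (0.6860, -0.5145, -0.5145).

q_1 = (0.6860, -0.5145, -0.5145)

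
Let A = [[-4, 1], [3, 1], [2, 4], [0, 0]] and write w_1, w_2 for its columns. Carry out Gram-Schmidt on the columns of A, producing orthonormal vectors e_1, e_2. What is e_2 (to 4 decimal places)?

w_1 = (-4, 3, 2, 0); ‖w_1‖ = 5.3852, so e_1 = (-0.7428, 0.5571, 0.3714, 0.0000).
e_1·w_2 = (-0.7428)·1 + 0.5571·1 + 0.3714·4 + 0.0000·0 = 1.2999.
u_2 = w_2 − 1.2999·e_1 = (1.9655, 0.2759, 3.5172, 0.0000).
‖u_2‖ = 4.0386, so e_2 = (0.4867, 0.0683, 0.8709, 0.0000).

e_2 = (0.4867, 0.0683, 0.8709, 0.0000)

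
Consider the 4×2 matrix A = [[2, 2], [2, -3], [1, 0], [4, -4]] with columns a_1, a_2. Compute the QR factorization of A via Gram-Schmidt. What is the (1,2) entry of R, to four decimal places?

a_1 = (2, 2, 1, 4); ‖a_1‖ = 5.0000, so q_1 = (0.4000, 0.4000, 0.2000, 0.8000).
r_{12} = q_1·a_2 = -3.6000.

r_{12} = -3.6000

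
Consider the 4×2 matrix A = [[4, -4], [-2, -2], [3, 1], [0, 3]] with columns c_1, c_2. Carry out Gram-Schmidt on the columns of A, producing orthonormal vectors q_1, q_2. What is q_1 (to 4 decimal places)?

q_1 = c_1/‖c_1‖ = (4, -2, 3, 0)/5.3852 = (0.7428, -0.3714, 0.5571, 0.0000).

q_1 = (0.7428, -0.3714, 0.5571, 0.0000)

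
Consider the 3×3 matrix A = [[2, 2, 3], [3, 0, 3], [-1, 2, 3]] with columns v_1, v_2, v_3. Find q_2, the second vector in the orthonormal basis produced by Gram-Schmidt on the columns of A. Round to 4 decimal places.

v_1 = (2, 3, -1); ‖v_1‖ = 3.7417, so q_1 = (0.5345, 0.8018, -0.2673).
q_1·v_2 = 0.5345·2 + 0.8018·0 + (-0.2673)·2 = 0.5345.
u_2 = v_2 − 0.5345·q_1 = (1.7143, -0.4286, 2.1429).
‖u_2‖ = 2.7775, so q_2 = (0.6172, -0.1543, 0.7715).

q_2 = (0.6172, -0.1543, 0.7715)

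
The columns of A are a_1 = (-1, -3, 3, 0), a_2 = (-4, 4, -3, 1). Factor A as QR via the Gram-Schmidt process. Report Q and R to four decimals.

a_1 = (-1, -3, 3, 0); ‖a_1‖ = 4.3589, so e_1 = (-0.2294, -0.6882, 0.6882, 0.0000).
e_1·a_2 = (-0.2294)·(-4) + (-0.6882)·4 + 0.6882·(-3) + 0.0000·1 = -3.9001.
u_2 = a_2 + 3.9001·e_1 = (-4.8947, 1.3158, -0.3158, 1.0000).
‖u_2‖ = 5.1759, so e_2 = (-0.9457, 0.2542, -0.0610, 0.1932).

Q = [[-0.2294, -0.9457], [-0.6882, 0.2542], [0.6882, -0.0610], [0.0000, 0.1932]], R = [[4.3589, -3.9001], [0.0000, 5.1759]]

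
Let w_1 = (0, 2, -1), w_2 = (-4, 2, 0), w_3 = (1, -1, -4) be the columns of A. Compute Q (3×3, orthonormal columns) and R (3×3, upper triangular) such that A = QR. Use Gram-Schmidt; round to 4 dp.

Q = [[0.0000, -0.9759, -0.2182], [0.8944, 0.0976, -0.4364], [-0.4472, 0.1952, -0.8729]], R = [[2.2361, 1.7889, 0.8944], [0.0000, 4.0988, -1.8542], [0.0000, 0.0000, 3.7097]]

q_1 = w_1/‖w_1‖ = (0, 2, -1)/2.2361 = (0.0000, 0.8944, -0.4472).
r_{12} = q_1·w_2 = 1.7889.
u_2 = w_2 − 1.7889·q_1 = (-4.0000, 0.4000, 0.8000).
‖u_2‖ = 4.0988, so q_2 = (-0.9759, 0.0976, 0.1952).
r_{13} = q_1·w_3 = 0.8944; r_{23} = q_2·w_3 = -1.8542.
u_3 = w_3 − 0.8944·q_1 + 1.8542·q_2 = (-0.8095, -1.6190, -3.2381).
‖u_3‖ = 3.7097, so q_3 = (-0.2182, -0.4364, -0.8729).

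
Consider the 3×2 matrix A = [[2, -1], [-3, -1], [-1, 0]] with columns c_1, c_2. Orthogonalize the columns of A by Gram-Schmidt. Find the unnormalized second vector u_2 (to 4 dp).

c_1 = (2, -3, -1); ‖c_1‖ = 3.7417, so q_1 = (0.5345, -0.8018, -0.2673).
q_1·c_2 = 0.5345·(-1) + (-0.8018)·(-1) + (-0.2673)·0 = 0.2673.
u_2 = c_2 − 0.2673·q_1 = (-1.1429, -0.7857, 0.0714).

u_2 = (-1.1429, -0.7857, 0.0714)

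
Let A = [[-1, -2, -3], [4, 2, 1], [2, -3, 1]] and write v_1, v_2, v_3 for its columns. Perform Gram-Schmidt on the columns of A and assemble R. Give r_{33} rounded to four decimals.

r_{33} = 2.5452

v_1 = (-1, 4, 2); ‖v_1‖ = 4.5826, so e_1 = (-0.2182, 0.8729, 0.4364).
e_1·v_2 = (-0.2182)·(-2) + 0.8729·2 + 0.4364·(-3) = 0.8729.
u_2 = v_2 − 0.8729·e_1 = (-1.8095, 1.2381, -3.3810).
‖u_2‖ = 4.0297, so e_2 = (-0.4491, 0.3072, -0.8390).
e_1·v_3 = (-0.2182)·(-3) + 0.8729·1 + 0.4364·1 = 1.9640; e_2·v_3 = (-0.4491)·(-3) + 0.3072·1 + (-0.8390)·1 = 0.8154.
u_3 = v_3 − 1.9640·e_1 − 0.8154·e_2 = (-2.2053, -0.9648, 0.8270).
r_{33} = ‖u_3‖ = 2.5452.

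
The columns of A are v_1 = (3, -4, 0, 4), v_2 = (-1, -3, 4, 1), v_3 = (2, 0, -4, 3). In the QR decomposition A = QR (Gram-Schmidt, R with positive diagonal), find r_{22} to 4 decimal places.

v_1 = (3, -4, 0, 4); ‖v_1‖ = 6.4031, so e_1 = (0.4685, -0.6247, 0.0000, 0.6247).
e_1·v_2 = 0.4685·(-1) + (-0.6247)·(-3) + 0.0000·4 + 0.6247·1 = 2.0303.
u_2 = v_2 − 2.0303·e_1 = (-1.9512, -1.7317, 4.0000, -0.2683).
r_{22} = ‖u_2‖ = 4.7831.

r_{22} = 4.7831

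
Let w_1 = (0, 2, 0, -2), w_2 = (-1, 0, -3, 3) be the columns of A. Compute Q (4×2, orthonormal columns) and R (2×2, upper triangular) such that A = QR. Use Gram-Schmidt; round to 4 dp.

Q = [[0.0000, -0.2626], [0.7071, 0.3939], [0.0000, -0.7878], [-0.7071, 0.3939]], R = [[2.8284, -2.1213], [0.0000, 3.8079]]

w_1 = (0, 2, 0, -2); ‖w_1‖ = 2.8284, so q_1 = (0.0000, 0.7071, 0.0000, -0.7071).
q_1·w_2 = 0.0000·(-1) + 0.7071·0 + 0.0000·(-3) + (-0.7071)·3 = -2.1213.
u_2 = w_2 + 2.1213·q_1 = (-1.0000, 1.5000, -3.0000, 1.5000).
‖u_2‖ = 3.8079, so q_2 = (-0.2626, 0.3939, -0.7878, 0.3939).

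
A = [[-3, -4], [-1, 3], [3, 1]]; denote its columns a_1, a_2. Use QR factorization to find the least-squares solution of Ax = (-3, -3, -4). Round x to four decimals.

x = (0.0343, -0.0543)

q_1 = a_1/‖a_1‖ = (-3, -1, 3)/4.3589 = (-0.6882, -0.2294, 0.6882).
r_{12} = q_1·a_2 = 2.7530.
u_2 = a_2 − 2.7530·q_1 = (-2.1053, 3.6316, -0.8947).
‖u_2‖ = 4.2920, so q_2 = (-0.4905, 0.8461, -0.2085).
Qᵀb = (0.0000, -0.2330).
Back-substitute: x_2 = -0.2330/4.2920 = -0.0543.
x_1 = (0.0000 − 2.7530·(-0.0543))/4.3589 = 0.0343.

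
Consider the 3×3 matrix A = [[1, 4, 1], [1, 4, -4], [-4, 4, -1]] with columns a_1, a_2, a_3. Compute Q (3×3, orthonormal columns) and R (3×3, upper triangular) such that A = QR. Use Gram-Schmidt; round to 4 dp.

q_1 = a_1/‖a_1‖ = (1, 1, -4)/4.2426 = (0.2357, 0.2357, -0.9428).
r_{12} = q_1·a_2 = -1.8856.
u_2 = a_2 + 1.8856·q_1 = (4.4444, 4.4444, 2.2222).
‖u_2‖ = 6.6667, so q_2 = (0.6667, 0.6667, 0.3333).
r_{13} = q_1·a_3 = 0.2357; r_{23} = q_2·a_3 = -2.3333.
u_3 = a_3 − 0.2357·q_1 + 2.3333·q_2 = (2.5000, -2.5000, 0.0000).
‖u_3‖ = 3.5355, so q_3 = (0.7071, -0.7071, 0.0000).

Q = [[0.2357, 0.6667, 0.7071], [0.2357, 0.6667, -0.7071], [-0.9428, 0.3333, 0.0000]], R = [[4.2426, -1.8856, 0.2357], [0.0000, 6.6667, -2.3333], [0.0000, 0.0000, 3.5355]]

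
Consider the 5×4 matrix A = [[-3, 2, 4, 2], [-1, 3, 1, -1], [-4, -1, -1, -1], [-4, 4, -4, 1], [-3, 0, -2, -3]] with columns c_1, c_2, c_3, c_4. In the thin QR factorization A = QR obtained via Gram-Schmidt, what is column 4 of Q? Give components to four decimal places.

e_4 = (0.2438, -0.6422, 0.0655, 0.3761, -0.6184)

e_1 = c_1/‖c_1‖ = (-3, -1, -4, -4, -3)/7.1414 = (-0.4201, -0.1400, -0.5601, -0.5601, -0.4201).
r_{12} = e_1·c_2 = -2.9406.
u_2 = c_2 + 2.9406·e_1 = (0.7647, 2.5882, -2.6471, 2.3529, -1.2353).
‖u_2‖ = 4.6209, so e_2 = (0.1655, 0.5601, -0.5728, 0.5092, -0.2673).
r_{13} = e_1·c_3 = 1.8204; r_{23} = e_2·c_3 = 0.2928.
u_3 = c_3 − 1.8204·e_1 − 0.2928·e_2 = (4.7163, 1.0909, 0.1873, -3.1295, -1.1570).
‖u_3‖ = 5.8822, so e_3 = (0.8018, 0.1855, 0.0318, -0.5320, -0.1967).
r_{14} = e_1·c_4 = 0.5601; r_{24} = e_2·c_4 = 1.6549; r_{34} = e_3·c_4 = 1.4443.
u_4 = c_4 − 0.5601·e_1 − 1.6549·e_2 − 1.4443·e_3 = (0.8034, -2.1163, 0.2157, 1.2395, -2.0382).
‖u_4‖ = 3.2957, so e_4 = (0.2438, -0.6422, 0.0655, 0.3761, -0.6184).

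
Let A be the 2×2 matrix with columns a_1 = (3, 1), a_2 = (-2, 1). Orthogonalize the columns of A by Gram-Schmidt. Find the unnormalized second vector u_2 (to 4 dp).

u_2 = (-0.5000, 1.5000)

e_1 = a_1/‖a_1‖ = (3, 1)/3.1623 = (0.9487, 0.3162).
r_{12} = e_1·a_2 = -1.5811.
u_2 = a_2 + 1.5811·e_1 = (-0.5000, 1.5000).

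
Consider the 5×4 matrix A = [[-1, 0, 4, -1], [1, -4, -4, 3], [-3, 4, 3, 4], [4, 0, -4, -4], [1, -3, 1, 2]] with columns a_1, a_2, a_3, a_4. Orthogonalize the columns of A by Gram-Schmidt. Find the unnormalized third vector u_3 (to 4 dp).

q_1 = a_1/‖a_1‖ = (-1, 1, -3, 4, 1)/5.2915 = (-0.1890, 0.1890, -0.5669, 0.7559, 0.1890).
r_{12} = q_1·a_2 = -3.5907.
u_2 = a_2 + 3.5907·q_1 = (-0.6786, -3.3214, 1.9643, 2.7143, -2.3214).
‖u_2‖ = 5.3016, so q_2 = (-0.1280, -0.6265, 0.3705, 0.5120, -0.4379).
r_{13} = q_1·a_3 = -6.0474; r_{23} = q_2·a_3 = 0.6198.
u_3 = a_3 + 6.0474·q_1 − 0.6198·q_2 = (2.9365, -2.4689, -0.6582, 0.2541, 2.4142).

u_3 = (2.9365, -2.4689, -0.6582, 0.2541, 2.4142)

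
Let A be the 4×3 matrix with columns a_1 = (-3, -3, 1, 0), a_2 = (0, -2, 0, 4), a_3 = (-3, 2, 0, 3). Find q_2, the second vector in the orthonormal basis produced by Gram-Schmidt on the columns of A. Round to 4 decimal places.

a_1 = (-3, -3, 1, 0); ‖a_1‖ = 4.3589, so q_1 = (-0.6882, -0.6882, 0.2294, 0.0000).
q_1·a_2 = (-0.6882)·0 + (-0.6882)·(-2) + 0.2294·0 + 0.0000·4 = 1.3765.
u_2 = a_2 − 1.3765·q_1 = (0.9474, -1.0526, -0.3158, 4.0000).
‖u_2‖ = 4.2550, so q_2 = (0.2226, -0.2474, -0.0742, 0.9401).

q_2 = (0.2226, -0.2474, -0.0742, 0.9401)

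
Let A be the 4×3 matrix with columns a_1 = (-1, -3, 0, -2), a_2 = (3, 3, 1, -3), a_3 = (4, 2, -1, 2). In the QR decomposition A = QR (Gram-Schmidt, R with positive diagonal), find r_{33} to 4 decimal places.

r_{33} = 3.1649

e_1 = a_1/‖a_1‖ = (-1, -3, 0, -2)/3.7417 = (-0.2673, -0.8018, 0.0000, -0.5345).
r_{12} = e_1·a_2 = -1.6036.
u_2 = a_2 + 1.6036·e_1 = (2.5714, 1.7143, 1.0000, -3.8571).
‖u_2‖ = 5.0427, so e_2 = (0.5099, 0.3400, 0.1983, -0.7649).
r_{13} = e_1·a_3 = -3.7417; r_{23} = e_2·a_3 = 0.9915.
u_3 = a_3 + 3.7417·e_1 − 0.9915·e_2 = (2.4944, -1.3371, -1.1966, 0.7584).
r_{33} = ‖u_3‖ = 3.1649.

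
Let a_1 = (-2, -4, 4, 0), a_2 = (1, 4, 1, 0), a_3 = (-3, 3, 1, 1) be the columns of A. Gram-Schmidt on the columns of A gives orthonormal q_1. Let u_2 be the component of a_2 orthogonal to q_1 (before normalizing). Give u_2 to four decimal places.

q_1 = a_1/‖a_1‖ = (-2, -4, 4, 0)/6.0000 = (-0.3333, -0.6667, 0.6667, 0.0000).
r_{12} = q_1·a_2 = -2.3333.
u_2 = a_2 + 2.3333·q_1 = (0.2222, 2.4444, 2.5556, 0.0000).

u_2 = (0.2222, 2.4444, 2.5556, 0.0000)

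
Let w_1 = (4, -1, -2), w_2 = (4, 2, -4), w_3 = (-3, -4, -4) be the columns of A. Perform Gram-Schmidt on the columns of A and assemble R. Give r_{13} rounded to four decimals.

w_1 = (4, -1, -2); ‖w_1‖ = 4.5826, so e_1 = (0.8729, -0.2182, -0.4364).
r_{13} = e_1·w_3 = 0.0000.

r_{13} = 0.0000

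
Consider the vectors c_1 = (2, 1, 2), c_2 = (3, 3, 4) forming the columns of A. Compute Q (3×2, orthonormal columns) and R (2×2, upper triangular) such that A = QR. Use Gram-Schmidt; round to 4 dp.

c_1 = (2, 1, 2); ‖c_1‖ = 3.0000, so q_1 = (0.6667, 0.3333, 0.6667).
q_1·c_2 = 0.6667·3 + 0.3333·3 + 0.6667·4 = 5.6667.
u_2 = c_2 − 5.6667·q_1 = (-0.7778, 1.1111, 0.2222).
‖u_2‖ = 1.3744, so q_2 = (-0.5659, 0.8085, 0.1617).

Q = [[0.6667, -0.5659], [0.3333, 0.8085], [0.6667, 0.1617]], R = [[3.0000, 5.6667], [0.0000, 1.3744]]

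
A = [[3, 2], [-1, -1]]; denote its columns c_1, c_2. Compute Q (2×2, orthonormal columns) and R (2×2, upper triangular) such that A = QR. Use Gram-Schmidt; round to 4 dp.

c_1 = (3, -1); ‖c_1‖ = 3.1623, so e_1 = (0.9487, -0.3162).
e_1·c_2 = 0.9487·2 + (-0.3162)·(-1) = 2.2136.
u_2 = c_2 − 2.2136·e_1 = (-0.1000, -0.3000).
‖u_2‖ = 0.3162, so e_2 = (-0.3162, -0.9487).

Q = [[0.9487, -0.3162], [-0.3162, -0.9487]], R = [[3.1623, 2.2136], [0.0000, 0.3162]]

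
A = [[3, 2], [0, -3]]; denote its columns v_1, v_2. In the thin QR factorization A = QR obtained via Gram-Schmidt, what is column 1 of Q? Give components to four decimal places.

e_1 = (1.0000, 0.0000)

v_1 = (3, 0); ‖v_1‖ = 3.0000, so e_1 = (1.0000, 0.0000).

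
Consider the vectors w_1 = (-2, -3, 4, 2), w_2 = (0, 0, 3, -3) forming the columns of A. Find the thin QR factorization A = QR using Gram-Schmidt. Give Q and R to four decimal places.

Q = [[-0.3482, 0.0884], [-0.5222, 0.1326], [0.6963, 0.5527], [0.3482, -0.8180]], R = [[5.7446, 1.0445], [0.0000, 4.1121]]

w_1 = (-2, -3, 4, 2); ‖w_1‖ = 5.7446, so q_1 = (-0.3482, -0.5222, 0.6963, 0.3482).
q_1·w_2 = (-0.3482)·0 + (-0.5222)·0 + 0.6963·3 + 0.3482·(-3) = 1.0445.
u_2 = w_2 − 1.0445·q_1 = (0.3636, 0.5455, 2.2727, -3.3636).
‖u_2‖ = 4.1121, so q_2 = (0.0884, 0.1326, 0.5527, -0.8180).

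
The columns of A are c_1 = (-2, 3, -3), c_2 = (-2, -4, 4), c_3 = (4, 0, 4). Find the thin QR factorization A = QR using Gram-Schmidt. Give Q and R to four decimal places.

Q = [[-0.4264, -0.9045, 0.0000], [0.6396, -0.3015, 0.7071], [-0.6396, 0.3015, 0.7071]], R = [[4.6904, -4.2640, -4.2640], [0.0000, 4.2212, -2.4121], [0.0000, 0.0000, 2.8284]]

e_1 = c_1/‖c_1‖ = (-2, 3, -3)/4.6904 = (-0.4264, 0.6396, -0.6396).
r_{12} = e_1·c_2 = -4.2640.
u_2 = c_2 + 4.2640·e_1 = (-3.8182, -1.2727, 1.2727).
‖u_2‖ = 4.2212, so e_2 = (-0.9045, -0.3015, 0.3015).
r_{13} = e_1·c_3 = -4.2640; r_{23} = e_2·c_3 = -2.4121.
u_3 = c_3 + 4.2640·e_1 + 2.4121·e_2 = (0.0000, 2.0000, 2.0000).
‖u_3‖ = 2.8284, so e_3 = (0.0000, 0.7071, 0.7071).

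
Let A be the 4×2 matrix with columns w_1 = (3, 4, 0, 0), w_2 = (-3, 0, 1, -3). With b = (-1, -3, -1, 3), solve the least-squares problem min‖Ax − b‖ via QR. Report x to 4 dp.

q_1 = w_1/‖w_1‖ = (3, 4, 0, 0)/5.0000 = (0.6000, 0.8000, 0.0000, 0.0000).
r_{12} = q_1·w_2 = -1.8000.
u_2 = w_2 + 1.8000·q_1 = (-1.9200, 1.4400, 1.0000, -3.0000).
‖u_2‖ = 3.9699, so q_2 = (-0.4836, 0.3627, 0.2519, -0.7557).
Qᵀb = (-3.0000, -3.1235).
Back-substitute: x_2 = -3.1235/3.9699 = -0.7868.
x_1 = (-3.0000 + 1.8000·(-0.7868))/5.0000 = -0.8832.

x = (-0.8832, -0.7868)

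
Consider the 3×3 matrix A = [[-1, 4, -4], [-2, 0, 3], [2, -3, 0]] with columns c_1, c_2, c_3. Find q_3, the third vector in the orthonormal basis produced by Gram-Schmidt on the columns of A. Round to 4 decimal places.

q_1 = c_1/‖c_1‖ = (-1, -2, 2)/3.0000 = (-0.3333, -0.6667, 0.6667).
r_{12} = q_1·c_2 = -3.3333.
u_2 = c_2 + 3.3333·q_1 = (2.8889, -2.2222, -0.7778).
‖u_2‖ = 3.7268, so q_2 = (0.7752, -0.5963, -0.2087).
r_{13} = q_1·c_3 = -0.6667; r_{23} = q_2·c_3 = -4.8895.
u_3 = c_3 + 0.6667·q_1 + 4.8895·q_2 = (-0.4320, -0.3600, -0.5760).
‖u_3‖ = 0.8050, so q_3 = (-0.5367, -0.4472, -0.7155).

q_3 = (-0.5367, -0.4472, -0.7155)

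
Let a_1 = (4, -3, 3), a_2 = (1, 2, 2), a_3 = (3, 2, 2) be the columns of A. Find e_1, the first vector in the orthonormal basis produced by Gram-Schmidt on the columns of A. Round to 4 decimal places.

e_1 = (0.6860, -0.5145, 0.5145)

e_1 = a_1/‖a_1‖ = (4, -3, 3)/5.8310 = (0.6860, -0.5145, 0.5145).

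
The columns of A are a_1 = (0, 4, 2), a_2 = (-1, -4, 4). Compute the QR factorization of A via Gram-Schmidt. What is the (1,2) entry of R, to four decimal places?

r_{12} = -1.7889

e_1 = a_1/‖a_1‖ = (0, 4, 2)/4.4721 = (0.0000, 0.8944, 0.4472).
r_{12} = e_1·a_2 = -1.7889.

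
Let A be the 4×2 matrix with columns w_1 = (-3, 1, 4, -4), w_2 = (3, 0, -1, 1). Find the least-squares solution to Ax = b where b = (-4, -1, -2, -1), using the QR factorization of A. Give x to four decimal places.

x = (-0.6358, -1.9827)

w_1 = (-3, 1, 4, -4); ‖w_1‖ = 6.4807, so e_1 = (-0.4629, 0.1543, 0.6172, -0.6172).
e_1·w_2 = (-0.4629)·3 + 0.1543·0 + 0.6172·(-1) + (-0.6172)·1 = -2.6232.
u_2 = w_2 + 2.6232·e_1 = (1.7857, 0.4048, 0.6190, -0.6190).
‖u_2‖ = 2.0295, so e_2 = (0.8799, 0.1994, 0.3050, -0.3050).
Qᵀb = (1.0801, -4.0239).
Back-substitute: x_2 = -4.0239/2.0295 = -1.9827.
x_1 = (1.0801 + 2.6232·(-1.9827))/6.4807 = -0.6358.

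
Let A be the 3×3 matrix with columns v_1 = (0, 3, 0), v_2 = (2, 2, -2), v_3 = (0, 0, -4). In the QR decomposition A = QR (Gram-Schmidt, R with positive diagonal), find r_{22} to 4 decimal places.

r_{22} = 2.8284

v_1 = (0, 3, 0); ‖v_1‖ = 3.0000, so q_1 = (0.0000, 1.0000, 0.0000).
q_1·v_2 = 0.0000·2 + 1.0000·2 + 0.0000·(-2) = 2.0000.
u_2 = v_2 − 2.0000·q_1 = (2.0000, 0.0000, -2.0000).
r_{22} = ‖u_2‖ = 2.8284.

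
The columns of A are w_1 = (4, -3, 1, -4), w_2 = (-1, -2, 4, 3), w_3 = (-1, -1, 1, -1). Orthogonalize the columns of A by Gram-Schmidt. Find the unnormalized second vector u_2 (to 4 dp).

u_2 = (-0.4286, -2.4286, 4.1429, 2.4286)

e_1 = w_1/‖w_1‖ = (4, -3, 1, -4)/6.4807 = (0.6172, -0.4629, 0.1543, -0.6172).
r_{12} = e_1·w_2 = -0.9258.
u_2 = w_2 + 0.9258·e_1 = (-0.4286, -2.4286, 4.1429, 2.4286).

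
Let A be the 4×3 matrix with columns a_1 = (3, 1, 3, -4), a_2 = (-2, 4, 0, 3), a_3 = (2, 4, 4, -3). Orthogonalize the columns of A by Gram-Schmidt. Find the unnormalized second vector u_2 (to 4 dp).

u_2 = (-0.8000, 4.4000, 1.2000, 1.4000)

q_1 = a_1/‖a_1‖ = (3, 1, 3, -4)/5.9161 = (0.5071, 0.1690, 0.5071, -0.6761).
r_{12} = q_1·a_2 = -2.3664.
u_2 = a_2 + 2.3664·q_1 = (-0.8000, 4.4000, 1.2000, 1.4000).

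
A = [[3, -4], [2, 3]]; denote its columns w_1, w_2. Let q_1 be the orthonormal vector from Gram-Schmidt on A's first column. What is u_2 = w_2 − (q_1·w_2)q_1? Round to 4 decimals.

u_2 = (-2.6154, 3.9231)

w_1 = (3, 2); ‖w_1‖ = 3.6056, so q_1 = (0.8321, 0.5547).
q_1·w_2 = 0.8321·(-4) + 0.5547·3 = -1.6641.
u_2 = w_2 + 1.6641·q_1 = (-2.6154, 3.9231).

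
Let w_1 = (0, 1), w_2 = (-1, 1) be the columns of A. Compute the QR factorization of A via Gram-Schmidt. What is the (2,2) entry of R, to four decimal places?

r_{22} = 1.0000

q_1 = w_1/‖w_1‖ = (0, 1)/1.0000 = (0.0000, 1.0000).
r_{12} = q_1·w_2 = 1.0000.
u_2 = w_2 − 1.0000·q_1 = (-1.0000, 0.0000).
r_{22} = ‖u_2‖ = 1.0000.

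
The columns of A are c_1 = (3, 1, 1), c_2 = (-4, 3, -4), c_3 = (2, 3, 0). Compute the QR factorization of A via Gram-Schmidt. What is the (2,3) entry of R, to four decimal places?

c_1 = (3, 1, 1); ‖c_1‖ = 3.3166, so q_1 = (0.9045, 0.3015, 0.3015).
q_1·c_2 = 0.9045·(-4) + 0.3015·3 + 0.3015·(-4) = -3.9196.
u_2 = c_2 + 3.9196·q_1 = (-0.4545, 4.1818, -2.8182).
‖u_2‖ = 5.0632, so q_2 = (-0.0898, 0.8259, -0.5566).
r_{23} = q_2·c_3 = 2.2982.

r_{23} = 2.2982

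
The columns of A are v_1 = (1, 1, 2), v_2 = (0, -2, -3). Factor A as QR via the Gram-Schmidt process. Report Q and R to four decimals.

q_1 = v_1/‖v_1‖ = (1, 1, 2)/2.4495 = (0.4082, 0.4082, 0.8165).
r_{12} = q_1·v_2 = -3.2660.
u_2 = v_2 + 3.2660·q_1 = (1.3333, -0.6667, -0.3333).
‖u_2‖ = 1.5275, so q_2 = (0.8729, -0.4364, -0.2182).

Q = [[0.4082, 0.8729], [0.4082, -0.4364], [0.8165, -0.2182]], R = [[2.4495, -3.2660], [0.0000, 1.5275]]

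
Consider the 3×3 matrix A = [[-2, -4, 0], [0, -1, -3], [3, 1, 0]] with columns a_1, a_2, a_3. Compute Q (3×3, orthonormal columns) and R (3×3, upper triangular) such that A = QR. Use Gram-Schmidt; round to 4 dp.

q_1 = a_1/‖a_1‖ = (-2, 0, 3)/3.6056 = (-0.5547, 0.0000, 0.8321).
r_{12} = q_1·a_2 = 3.0509.
u_2 = a_2 − 3.0509·q_1 = (-2.3077, -1.0000, -1.5385).
‖u_2‖ = 2.9483, so q_2 = (-0.7827, -0.3392, -0.5218).
r_{13} = q_1·a_3 = 0.0000; r_{23} = q_2·a_3 = 1.0175.
u_3 = a_3 + 0.0000·q_1 − 1.0175·q_2 = (0.7965, -2.6549, 0.5310).
‖u_3‖ = 2.8222, so q_3 = (0.2822, -0.9407, 0.1881).

Q = [[-0.5547, -0.7827, 0.2822], [0.0000, -0.3392, -0.9407], [0.8321, -0.5218, 0.1881]], R = [[3.6056, 3.0509, 0.0000], [0.0000, 2.9483, 1.0175], [0.0000, 0.0000, 2.8222]]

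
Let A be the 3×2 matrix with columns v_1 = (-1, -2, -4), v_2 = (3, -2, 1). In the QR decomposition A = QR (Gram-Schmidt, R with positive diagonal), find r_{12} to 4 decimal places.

v_1 = (-1, -2, -4); ‖v_1‖ = 4.5826, so e_1 = (-0.2182, -0.4364, -0.8729).
r_{12} = e_1·v_2 = -0.6547.

r_{12} = -0.6547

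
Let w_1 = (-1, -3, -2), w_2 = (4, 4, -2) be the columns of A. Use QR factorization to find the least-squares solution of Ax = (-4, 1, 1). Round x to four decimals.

x = (-0.5667, -0.5778)

w_1 = (-1, -3, -2); ‖w_1‖ = 3.7417, so e_1 = (-0.2673, -0.8018, -0.5345).
e_1·w_2 = (-0.2673)·4 + (-0.8018)·4 + (-0.5345)·(-2) = -3.2071.
u_2 = w_2 + 3.2071·e_1 = (3.1429, 1.4286, -3.7143).
‖u_2‖ = 5.0709, so e_2 = (0.6198, 0.2817, -0.7325).
Qᵀb = (-0.2673, -2.9299).
Back-substitute: x_2 = -2.9299/5.0709 = -0.5778.
x_1 = (-0.2673 + 3.2071·(-0.5778))/3.7417 = -0.5667.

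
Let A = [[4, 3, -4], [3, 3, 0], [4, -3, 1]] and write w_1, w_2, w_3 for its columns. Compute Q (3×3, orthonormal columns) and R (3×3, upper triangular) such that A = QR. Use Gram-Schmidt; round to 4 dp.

Q = [[0.6247, 0.4242, -0.6556], [0.4685, 0.4681, 0.7493], [0.6247, -0.7752, 0.0937]], R = [[6.4031, 1.4056, -1.8741], [0.0000, 5.0024, -2.4720], [0.0000, 0.0000, 2.7161]]

e_1 = w_1/‖w_1‖ = (4, 3, 4)/6.4031 = (0.6247, 0.4685, 0.6247).
r_{12} = e_1·w_2 = 1.4056.
u_2 = w_2 − 1.4056·e_1 = (2.1220, 2.3415, -3.8780).
‖u_2‖ = 5.0024, so e_2 = (0.4242, 0.4681, -0.7752).
r_{13} = e_1·w_3 = -1.8741; r_{23} = e_2·w_3 = -2.4720.
u_3 = w_3 + 1.8741·e_1 + 2.4720·e_2 = (-1.7807, 2.0351, 0.2544).
‖u_3‖ = 2.7161, so e_3 = (-0.6556, 0.7493, 0.0937).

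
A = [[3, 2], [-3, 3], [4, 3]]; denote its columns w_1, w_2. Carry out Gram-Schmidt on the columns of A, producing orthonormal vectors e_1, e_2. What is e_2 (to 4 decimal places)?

e_1 = w_1/‖w_1‖ = (3, -3, 4)/5.8310 = (0.5145, -0.5145, 0.6860).
r_{12} = e_1·w_2 = 1.5435.
u_2 = w_2 − 1.5435·e_1 = (1.2059, 3.7941, 1.9412).
‖u_2‖ = 4.4292, so e_2 = (0.2723, 0.8566, 0.4383).

e_2 = (0.2723, 0.8566, 0.4383)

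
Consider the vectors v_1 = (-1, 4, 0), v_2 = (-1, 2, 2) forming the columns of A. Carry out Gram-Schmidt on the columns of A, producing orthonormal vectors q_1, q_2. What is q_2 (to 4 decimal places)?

q_2 = (-0.2287, -0.0572, 0.9718)

v_1 = (-1, 4, 0); ‖v_1‖ = 4.1231, so q_1 = (-0.2425, 0.9701, 0.0000).
q_1·v_2 = (-0.2425)·(-1) + 0.9701·2 + 0.0000·2 = 2.1828.
u_2 = v_2 − 2.1828·q_1 = (-0.4706, -0.1176, 2.0000).
‖u_2‖ = 2.0580, so q_2 = (-0.2287, -0.0572, 0.9718).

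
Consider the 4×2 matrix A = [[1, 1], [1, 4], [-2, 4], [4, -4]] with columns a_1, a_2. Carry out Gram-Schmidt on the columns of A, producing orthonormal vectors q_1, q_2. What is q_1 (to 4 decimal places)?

a_1 = (1, 1, -2, 4); ‖a_1‖ = 4.6904, so q_1 = (0.2132, 0.2132, -0.4264, 0.8528).

q_1 = (0.2132, 0.2132, -0.4264, 0.8528)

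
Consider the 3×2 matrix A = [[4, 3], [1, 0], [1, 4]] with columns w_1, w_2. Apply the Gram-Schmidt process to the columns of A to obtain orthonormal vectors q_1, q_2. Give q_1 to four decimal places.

w_1 = (4, 1, 1); ‖w_1‖ = 4.2426, so q_1 = (0.9428, 0.2357, 0.2357).

q_1 = (0.9428, 0.2357, 0.2357)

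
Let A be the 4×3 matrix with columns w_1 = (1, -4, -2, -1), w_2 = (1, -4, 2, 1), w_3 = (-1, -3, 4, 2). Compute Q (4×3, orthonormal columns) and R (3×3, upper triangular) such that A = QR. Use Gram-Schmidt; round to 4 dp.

Q = [[0.2132, 0.1156, -0.9701], [-0.8528, -0.4625, -0.2425], [-0.4264, 0.7862, 0.0000], [-0.2132, 0.3931, 0.0000]], R = [[4.6904, 2.5584, 0.2132], [0.0000, 3.9312, 5.2031], [0.0000, 0.0000, 1.6977]]

w_1 = (1, -4, -2, -1); ‖w_1‖ = 4.6904, so e_1 = (0.2132, -0.8528, -0.4264, -0.2132).
e_1·w_2 = 0.2132·1 + (-0.8528)·(-4) + (-0.4264)·2 + (-0.2132)·1 = 2.5584.
u_2 = w_2 − 2.5584·e_1 = (0.4545, -1.8182, 3.0909, 1.5455).
‖u_2‖ = 3.9312, so e_2 = (0.1156, -0.4625, 0.7862, 0.3931).
e_1·w_3 = 0.2132·(-1) + (-0.8528)·(-3) + (-0.4264)·4 + (-0.2132)·2 = 0.2132; e_2·w_3 = 0.1156·(-1) + (-0.4625)·(-3) + 0.7862·4 + 0.3931·2 = 5.2031.
u_3 = w_3 − 0.2132·e_1 − 5.2031·e_2 = (-1.6471, -0.4118, 0.0000, 0.0000).
‖u_3‖ = 1.6977, so e_3 = (-0.9701, -0.2425, 0.0000, 0.0000).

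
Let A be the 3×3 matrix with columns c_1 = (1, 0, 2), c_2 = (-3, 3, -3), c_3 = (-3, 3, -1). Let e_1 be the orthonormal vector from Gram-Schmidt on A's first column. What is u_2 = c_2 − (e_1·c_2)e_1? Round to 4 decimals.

e_1 = c_1/‖c_1‖ = (1, 0, 2)/2.2361 = (0.4472, 0.0000, 0.8944).
r_{12} = e_1·c_2 = -4.0249.
u_2 = c_2 + 4.0249·e_1 = (-1.2000, 3.0000, 0.6000).

u_2 = (-1.2000, 3.0000, 0.6000)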